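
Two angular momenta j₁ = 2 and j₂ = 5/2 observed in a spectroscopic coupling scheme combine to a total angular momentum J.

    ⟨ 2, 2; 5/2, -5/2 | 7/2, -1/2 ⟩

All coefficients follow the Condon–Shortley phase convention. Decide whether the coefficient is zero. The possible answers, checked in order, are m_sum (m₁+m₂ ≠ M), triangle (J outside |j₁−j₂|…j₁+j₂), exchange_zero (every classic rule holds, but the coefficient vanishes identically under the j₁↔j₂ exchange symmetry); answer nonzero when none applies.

m-sum: m₁+m₂ = 2+(-5/2) = -1/2, M = -1/2  ✓
triangle: |j₁−j₂| = 1/2 ≤ J = 7/2 ≤ j₁+j₂ = 9/2  ✓
exchange: j₁≠j₂ or m₁≠m₂ — the exchange symmetry imposes no constraint here
value check: CG = +√(4/63) = +0.251976 ≠ 0

nonzero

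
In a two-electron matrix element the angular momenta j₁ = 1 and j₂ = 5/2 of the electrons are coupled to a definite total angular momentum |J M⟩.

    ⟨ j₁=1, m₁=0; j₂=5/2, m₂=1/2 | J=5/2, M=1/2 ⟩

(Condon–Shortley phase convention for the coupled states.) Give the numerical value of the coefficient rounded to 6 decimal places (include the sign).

−√(1/35) = -0.169031

j₁+j₂−J=1  J+j₁−j₂=1  J−j₁+j₂=4  j₁+j₂+J+1=7
(j₁±m₁, j₂±m₂, J±M) = (1,1,3,2,3,2)
P² = 144/35
sum k=0..1:
  [0] +1/6 = 1/6
  [1] −1/4 = -1/4
S = -1/12
C² = P²·S² = 1/35 ; C = -0.169031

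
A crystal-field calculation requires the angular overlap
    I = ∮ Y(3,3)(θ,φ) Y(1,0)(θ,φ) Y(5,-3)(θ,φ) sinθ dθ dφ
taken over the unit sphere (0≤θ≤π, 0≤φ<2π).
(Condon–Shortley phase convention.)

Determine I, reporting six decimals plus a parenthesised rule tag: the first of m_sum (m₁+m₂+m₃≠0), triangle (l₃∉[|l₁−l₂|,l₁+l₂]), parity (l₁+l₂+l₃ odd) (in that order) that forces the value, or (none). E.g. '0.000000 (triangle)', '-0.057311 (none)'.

triangle: need 2≤l₃≤4, have 5; I=0

0.000000 (triangle)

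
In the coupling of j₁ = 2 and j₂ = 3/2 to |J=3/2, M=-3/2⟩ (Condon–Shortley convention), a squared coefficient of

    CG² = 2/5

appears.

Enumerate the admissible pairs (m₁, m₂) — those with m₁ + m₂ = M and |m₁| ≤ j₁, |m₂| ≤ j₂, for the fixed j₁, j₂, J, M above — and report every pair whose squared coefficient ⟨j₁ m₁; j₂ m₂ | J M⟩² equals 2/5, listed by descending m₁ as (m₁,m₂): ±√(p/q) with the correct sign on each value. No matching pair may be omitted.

Admissible pairs with m₁+m₂ = M = -3/2: (-2,1/2), (-1,-1/2), (0,-3/2)
  (m₁,m₂)=(0,-3/2): CG² = 1/5, CG = +√(1/5)
  (m₁,m₂)=(-1,-1/2): CG² = 2/5, CG = −√(2/5)   ← matches the target
  (m₁,m₂)=(-2,1/2): CG² = 2/5, CG = +√(2/5)   ← matches the target
Pairs with CG² = 2/5: (-1,-1/2): −√(2/5); (-2,1/2): +√(2/5)

(-1,-1/2): −√(2/5); (-2,1/2): +√(2/5)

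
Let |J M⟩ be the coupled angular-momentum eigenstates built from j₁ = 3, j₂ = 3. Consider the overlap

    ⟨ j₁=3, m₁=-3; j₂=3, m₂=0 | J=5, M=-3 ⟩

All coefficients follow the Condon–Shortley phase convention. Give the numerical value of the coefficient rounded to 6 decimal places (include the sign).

j₁+j₂−J=1  J+j₁−j₂=5  J−j₁+j₂=5  j₁+j₂+J+1=12
(j₁±m₁, j₂±m₂, J±M) = (0,6,3,3,2,8)
P² = 691200
sum k=1..1:
  [1] −1/1440 = -1/1440
S = -1/1440
C² = P²·S² = 1/3 ; C = -0.577350

−√(1/3) ≈ -0.577350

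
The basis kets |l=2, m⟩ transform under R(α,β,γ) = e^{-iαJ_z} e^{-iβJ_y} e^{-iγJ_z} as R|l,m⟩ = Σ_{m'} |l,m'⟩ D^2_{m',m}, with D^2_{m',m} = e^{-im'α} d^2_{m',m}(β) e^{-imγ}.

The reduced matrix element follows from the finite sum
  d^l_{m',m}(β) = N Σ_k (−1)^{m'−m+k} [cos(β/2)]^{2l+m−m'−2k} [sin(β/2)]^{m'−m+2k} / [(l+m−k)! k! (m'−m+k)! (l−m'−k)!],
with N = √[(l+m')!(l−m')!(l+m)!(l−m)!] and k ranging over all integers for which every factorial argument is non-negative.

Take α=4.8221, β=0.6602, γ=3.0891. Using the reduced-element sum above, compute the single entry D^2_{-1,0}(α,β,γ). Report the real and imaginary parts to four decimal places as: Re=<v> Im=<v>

Re=0.0650 Im=-0.5897

First d^2_{-1,0}(β=0.6602), then the phase factors e^{-i(-1)α} and e^{-i(0)γ}:
With c≡cos(β/2)=0.946010 and s≡sin(β/2)=0.324138, N=[1·6·2·2]^{1/2}=4.898979
k: max(0,(0)−(-1))=1 … min(2+(0),2−(-1))=2
  k=1: (−1)^0·4.8990/(2)·0.9460^3·0.3241^1 = +0.672190
  k=2: (−1)^1·4.8990/(2)·0.9460^1·0.3241^3 = -0.078915
d^2_{-1,0}(0.6602) = +0.672190 -0.078915 = +0.593275
Attach z-rotation phases: D = e^{-i(-1)(4.8221)}·(+0.593275)·e^{-i(0)(3.0891)} = +0.064958-0.589708i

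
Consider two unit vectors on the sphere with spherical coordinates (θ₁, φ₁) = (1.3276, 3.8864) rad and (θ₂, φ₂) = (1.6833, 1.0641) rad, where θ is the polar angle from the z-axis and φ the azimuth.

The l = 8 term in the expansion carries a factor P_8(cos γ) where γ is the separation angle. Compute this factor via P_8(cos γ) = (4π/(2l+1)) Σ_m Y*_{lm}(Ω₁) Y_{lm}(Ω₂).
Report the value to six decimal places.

Term-by-term m-sum for l=8 (normalisation 4π/17 = 0.739198):
  m=-8: (0.38467 - 0.12950j) × (-0.29993 - 0.38740j) = -0.16554 - 0.11018j  (running Σ = -0.16554 - 0.11018j)
  m=-7: (-0.19356 + 0.35325j) × (-0.08730 + 0.20347j) = -0.05498 - 0.07022j  (running Σ = -0.22052 - 0.18040j)
  m=-6: (0.00988 + 0.03976j) × (-0.29235 + 0.02975j) = -0.00407 - 0.01133j  (running Σ = -0.22459 - 0.19173j)
  m=-5: (-0.30002 - 0.19761j) × (0.14203 + 0.20403j) = -0.00229 - 0.08928j  (running Σ = -0.22688 - 0.28101j)
  m=-4: (0.08565 - 0.01403j) × (-0.09914 + 0.20214j) = -0.00566 + 0.01870j  (running Σ = -0.23254 - 0.26231j)
  m=-3: (0.19231 - 0.24594j) × (0.25737 - 0.01306j) = 0.04628 - 0.06581j  (running Σ = -0.18625 - 0.32812j)
  m=-2: (0.01135 + 0.13950j) × (0.10218 + 0.16392j) = -0.02171 + 0.01611j  (running Σ = -0.20796 - 0.31200j)
  m=-1: (0.21068 + 0.19423j) × (0.12650 - 0.22792j) = 0.07092 - 0.02345j  (running Σ = -0.13704 - 0.33545j)
  m=0: (-0.15476 + 0.00000j) × (0.18352 + 0.00000j) = -0.02840 + 0.00000j  (running Σ = -0.16544 - 0.33545j)
  m=1: (-0.21068 + 0.19423j) × (-0.12650 - 0.22792j) = 0.07092 + 0.02345j  (running Σ = -0.09452 - 0.31200j)
  m=2: (0.01135 - 0.13950j) × (0.10218 - 0.16392j) = -0.02171 - 0.01611j  (running Σ = -0.11623 - 0.32812j)
  m=3: (-0.19231 - 0.24594j) × (-0.25737 - 0.01306j) = 0.04628 + 0.06581j  (running Σ = -0.06994 - 0.26231j)
  m=4: (0.08565 + 0.01403j) × (-0.09914 - 0.20214j) = -0.00566 - 0.01870j  (running Σ = -0.07560 - 0.28101j)
  m=5: (0.30002 - 0.19761j) × (-0.14203 + 0.20403j) = -0.00229 + 0.08928j  (running Σ = -0.07789 - 0.19173j)
  m=6: (0.00988 - 0.03976j) × (-0.29235 - 0.02975j) = -0.00407 + 0.01133j  (running Σ = -0.08196 - 0.18040j)
  m=7: (0.19356 + 0.35325j) × (0.08730 + 0.20347j) = -0.05498 + 0.07022j  (running Σ = -0.13694 - 0.11018j)
  m=8: (0.38467 + 0.12950j) × (-0.29993 + 0.38740j) = -0.16554 + 0.11018j  (running Σ = -0.30248 - 0.00000j)
Total Σ_m = -0.30248 - 0.00000j. Multiply by 0.739198: -0.22359 - 0.00000j. P_8(cos γ) = -0.223593

-0.223593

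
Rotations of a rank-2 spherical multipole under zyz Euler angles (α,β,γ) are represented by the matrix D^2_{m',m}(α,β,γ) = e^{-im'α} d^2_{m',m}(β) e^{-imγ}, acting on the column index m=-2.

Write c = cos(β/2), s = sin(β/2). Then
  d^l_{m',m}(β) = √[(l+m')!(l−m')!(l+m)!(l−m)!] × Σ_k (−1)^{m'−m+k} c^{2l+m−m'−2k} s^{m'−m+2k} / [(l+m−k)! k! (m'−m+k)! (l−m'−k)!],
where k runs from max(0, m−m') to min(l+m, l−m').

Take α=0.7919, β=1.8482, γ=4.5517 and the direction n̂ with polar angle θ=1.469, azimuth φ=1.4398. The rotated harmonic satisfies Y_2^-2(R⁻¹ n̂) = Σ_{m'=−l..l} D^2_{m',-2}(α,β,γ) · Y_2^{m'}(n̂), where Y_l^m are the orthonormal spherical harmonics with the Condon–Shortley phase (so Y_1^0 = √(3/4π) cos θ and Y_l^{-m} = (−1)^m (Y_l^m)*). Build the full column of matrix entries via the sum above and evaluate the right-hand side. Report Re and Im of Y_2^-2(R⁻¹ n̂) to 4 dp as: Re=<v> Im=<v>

Need the full column D^2_{m',-2} for m'=−2..2 at α=0.7919, β=1.8482, γ=4.5517.
cos(β/2)=0.602553, sin(β/2)=0.798079
d^2_{-2,-2}: single k=0 term ⇒ +0.131820;  D = -0.040009-0.125602i
d^2_{-1,-2}: single k=0 term ⇒ -0.349190;  D = +0.311244+0.158306i
d^2_{0,-2}: single k=0 term ⇒ +0.566445;  D = -0.537444+0.178925i
d^2_{1,-2}: single k=0 term ⇒ -0.612580;  D = +0.270591-0.549577i
d^2_{2,-2}: single k=0 term ⇒ +0.405680;  D = +0.133138+0.383210i
Y_2^{m'}(θ=1.469,φ=1.4398) and Σ D·Y over m':
  (-0.0400-0.1256i)·(-0.3692-0.0990i)  (+0.3112+0.1583i)·(+0.0102-0.0774i)  (-0.5374+0.1789i)·(-0.3056+0.0000i)  (+0.2706-0.5496i)·(-0.0102-0.0774i)  (+0.1331+0.3832i)·(-0.3692+0.0990i)
Y_2^-2(R⁻¹ n̂) = +0.049605-0.170489i

Re=0.0496 Im=-0.1705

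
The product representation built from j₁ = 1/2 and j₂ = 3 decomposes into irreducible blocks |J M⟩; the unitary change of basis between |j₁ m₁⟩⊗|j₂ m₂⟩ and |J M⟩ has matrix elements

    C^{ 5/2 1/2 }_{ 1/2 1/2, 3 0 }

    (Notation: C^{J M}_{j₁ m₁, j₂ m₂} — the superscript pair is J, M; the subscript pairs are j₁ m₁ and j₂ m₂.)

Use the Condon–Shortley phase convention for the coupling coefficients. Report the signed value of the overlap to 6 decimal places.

√[6·1!0!5!/7! · 1!0!3!3!3!2!] = √(432/7)
  +(−1)^0/∏(0,1,0,3,0,2)! = 1/12  (running 1/12)
⟨..|..⟩ = √(432/7)·(1/12) = +0.654654

+√(3/7) ≈ +0.654654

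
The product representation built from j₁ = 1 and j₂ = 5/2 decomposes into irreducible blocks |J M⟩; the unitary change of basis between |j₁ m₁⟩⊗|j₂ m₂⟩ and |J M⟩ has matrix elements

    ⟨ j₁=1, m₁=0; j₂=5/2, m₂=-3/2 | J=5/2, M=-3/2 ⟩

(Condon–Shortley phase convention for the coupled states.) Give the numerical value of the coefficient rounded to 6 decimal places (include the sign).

+0.507093

triangle: 1!×1!×4!/7! = 24/5040
(j±m)!: 1!×1!×1!×4!×1!×4! = 576
prefactor² = (2J+1)×Δ×N² = 576/35
  k=0: +1/(0!×1!×1!×1!×0!×3!) = 1/6
  k=1: −1/(1!×0!×0!×0!×1!×4!) = -1/24
Σ = 1/8  ⇒  CG² = 576/35×(1/8)² = 9/35
CG = +√(9/35) = +0.507093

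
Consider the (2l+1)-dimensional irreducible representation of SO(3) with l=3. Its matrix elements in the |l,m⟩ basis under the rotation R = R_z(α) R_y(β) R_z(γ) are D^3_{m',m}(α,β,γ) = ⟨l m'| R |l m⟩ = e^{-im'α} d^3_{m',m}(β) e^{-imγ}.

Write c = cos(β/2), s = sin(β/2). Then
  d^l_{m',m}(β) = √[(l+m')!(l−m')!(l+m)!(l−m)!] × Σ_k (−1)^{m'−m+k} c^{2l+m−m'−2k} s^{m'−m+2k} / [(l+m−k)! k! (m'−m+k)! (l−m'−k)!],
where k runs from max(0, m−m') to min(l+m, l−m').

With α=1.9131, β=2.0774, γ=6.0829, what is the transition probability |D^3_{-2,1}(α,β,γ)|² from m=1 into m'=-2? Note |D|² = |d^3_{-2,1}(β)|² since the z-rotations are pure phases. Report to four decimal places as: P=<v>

Split into d^3_{-2,1}(β=2.0774) × two z-phases.
Half-angle: c=0.507341, s=0.861745. N=√(1·120·24·2)=75.894664
Admissible k: 3..4 (factorial args all ≥0)
  k=3: (−1)^0·75.8947/(12)·0.5073^3·0.8617^3 = +0.528526
  k=4: (−1)^1·75.8947/(24)·0.5073^1·0.8617^5 = -0.762421
d^3_{-2,1}(2.0774) = +0.528526 -0.762421 = -0.233895
|D^3_{-2,1}|² = |d^3_{-2,1}(β)|² = (-0.233895)² = 0.054707 (the z-rotation phases have unit modulus)

P=0.0547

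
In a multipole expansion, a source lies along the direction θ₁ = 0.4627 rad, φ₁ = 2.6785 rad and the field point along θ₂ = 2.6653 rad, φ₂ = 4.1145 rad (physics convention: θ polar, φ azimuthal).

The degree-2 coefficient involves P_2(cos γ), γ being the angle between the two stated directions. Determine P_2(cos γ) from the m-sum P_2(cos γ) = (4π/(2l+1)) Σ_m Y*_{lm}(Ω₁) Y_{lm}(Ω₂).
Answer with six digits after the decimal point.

Expand P_2 via completeness: Σ_{m} conj(Y_{2,m}) at Ω₁ times Y_{2,m} at Ω₂ —
  m=-2: (+0.046246-0.061518i) × (-0.029742-0.075556i) = -0.006024-0.001664i  (running Σ = -0.006024-0.001664i)
  m=-1: (-0.276078+0.137848i) × (+0.177190-0.260175i) = -0.013054+0.096254i  (running Σ = -0.019077+0.094590i)
  m=0: (+0.442265-0.000000i) × (+0.431887+0.000000i) = +0.191008+0.000000i  (running Σ = +0.171931+0.094590i)
  m=1: (+0.276078+0.137848i) × (-0.177190-0.260175i) = -0.013054-0.096254i  (running Σ = +0.158877-0.001664i)
  m=2: (+0.046246+0.061518i) × (-0.029742+0.075556i) = -0.006024+0.001664i  (running Σ = +0.152854+0.000000i)
Σ over m = +0.152854+0.000000i; ×(4π/5) → +0.384163+0.000000i. Real part: 0.384163

0.384163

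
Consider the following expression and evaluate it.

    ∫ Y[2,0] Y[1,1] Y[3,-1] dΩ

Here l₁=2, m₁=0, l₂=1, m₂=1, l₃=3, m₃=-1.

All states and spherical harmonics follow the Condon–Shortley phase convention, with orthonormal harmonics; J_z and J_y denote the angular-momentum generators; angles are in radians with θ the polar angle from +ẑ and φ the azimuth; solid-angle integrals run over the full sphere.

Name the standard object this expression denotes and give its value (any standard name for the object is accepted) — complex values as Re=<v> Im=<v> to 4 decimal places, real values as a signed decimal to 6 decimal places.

Gaunt coefficient, -0.202301

This is a Gaunt coefficient — the integral of a triple product of spherical harmonics over the sphere.
Rules hold: Σm=0, L=6 even, 1≤3≤3.
N = 5·3·7 = 105
Δ = 0!·4!·2!/7! = 1/105
Racah Σ t=0..0: t=0:+1/4 = 1/4
⇒ 3j(2 1 3; 0 0 0)² = 3/35, sgn -1
Racah Σ t=0..0: t=0:+1/8 = 1/8
⇒ 3j(2 1 3; 0 1 -1)² = 2/35, sgn +1
4πI² = N·(3j₀)²·(3jₘ)² = 18/35
I = -1·√(0.514286/4π) = -0.20230066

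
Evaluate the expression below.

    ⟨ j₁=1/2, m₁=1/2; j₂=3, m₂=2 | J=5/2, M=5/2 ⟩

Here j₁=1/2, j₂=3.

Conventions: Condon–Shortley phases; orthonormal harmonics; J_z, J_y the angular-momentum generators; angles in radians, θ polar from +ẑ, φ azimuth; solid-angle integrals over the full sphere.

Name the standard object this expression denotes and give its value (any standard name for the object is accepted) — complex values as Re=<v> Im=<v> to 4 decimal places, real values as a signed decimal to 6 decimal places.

This is a Clebsch–Gordan (vector-coupling) coefficient.
j₁+j₂−J=1  J+j₁−j₂=0  J−j₁+j₂=5  j₁+j₂+J+1=7
(j₁±m₁, j₂±m₂, J±M) = (1,0,5,1,5,0)
P² = 14400/7
sum k=0..0:
  [0] +1/120 = 1/120
S = 1/120
C² = P²·S² = 1/7 ; C = +0.377964

Clebsch–Gordan coefficient, +√(1/7) ≈ +0.377964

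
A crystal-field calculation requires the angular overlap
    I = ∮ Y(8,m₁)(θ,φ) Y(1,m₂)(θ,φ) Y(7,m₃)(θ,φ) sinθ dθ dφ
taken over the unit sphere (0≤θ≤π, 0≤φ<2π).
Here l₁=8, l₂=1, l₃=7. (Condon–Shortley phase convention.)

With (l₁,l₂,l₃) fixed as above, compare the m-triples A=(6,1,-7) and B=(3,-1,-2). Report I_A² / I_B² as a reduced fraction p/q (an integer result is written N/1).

Same 8,1,7: normalisation and zero-m 3j drop out of the ratio.
A: Δ: 2! 14! 0! / 17! → 1/2040; sum: t=2:+1/174356582400 = 1/174356582400; 3j²(8 1 7; 6 1 -7) = Δ·Π!·Σ² = 1/2040  (sign +1)
B: Δ: 2! 14! 0! / 17! → 1/2040; sum: t=0:+1/87091200 = 1/87091200; 3j²(8 1 7; 3 -1 -2) = Δ·Π!·Σ² = 11/408  (sign -1)
I_A²/I_B² = (1/2040)/(11/408) = 1/55

1/55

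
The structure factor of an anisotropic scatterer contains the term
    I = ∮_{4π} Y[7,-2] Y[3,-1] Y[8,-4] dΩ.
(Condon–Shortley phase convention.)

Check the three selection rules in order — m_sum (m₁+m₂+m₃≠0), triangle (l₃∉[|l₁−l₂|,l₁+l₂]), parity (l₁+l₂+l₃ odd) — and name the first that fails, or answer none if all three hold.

m_sum

m₁+m₂+m₃ = -2 − 1 − 4 = -7  ✗
triangle: |7−3|=4 ≤ l₃=8 ≤ 7+3=10
parity: l₁+l₂+l₃ = 18 is even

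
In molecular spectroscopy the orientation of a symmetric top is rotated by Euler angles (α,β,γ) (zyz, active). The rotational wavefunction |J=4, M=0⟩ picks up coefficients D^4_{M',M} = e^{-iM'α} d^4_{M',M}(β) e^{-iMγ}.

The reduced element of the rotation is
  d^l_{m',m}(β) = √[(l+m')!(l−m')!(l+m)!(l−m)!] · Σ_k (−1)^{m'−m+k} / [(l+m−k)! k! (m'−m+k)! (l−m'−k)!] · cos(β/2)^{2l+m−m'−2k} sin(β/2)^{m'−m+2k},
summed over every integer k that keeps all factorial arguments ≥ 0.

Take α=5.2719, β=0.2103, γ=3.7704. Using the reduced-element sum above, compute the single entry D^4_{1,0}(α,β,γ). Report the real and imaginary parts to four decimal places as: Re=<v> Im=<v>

Re=-0.2238 Im=-0.3574

Split into d^4_{1,0}(β=0.2103) × two z-phases.
Half-angle: c=0.994477, s=0.104956. N=√(120·6·24·24)=643.987578
k∈{0,1,2,3} keeps every argument non-negative
  k=0: (−1)^1·643.9876/(144)·0.9945^7·0.1050^1 = -0.451530
  k=1: (−1)^2·643.9876/(24)·0.9945^5·0.1050^3 = +0.030176
  k=2: (−1)^3·643.9876/(24)·0.9945^3·0.1050^5 = -0.000336
  k=3: (−1)^4·643.9876/(144)·0.9945^1·0.1050^7 = +0.000001
d^4_{1,0}(0.2103) = -0.451530 +0.030176 -0.000336 +0.000001 = -0.421689
D = (+0.530772+0.847515i)·(-0.421689)·(+1.000000+0.000000i) = -0.223821-0.357388i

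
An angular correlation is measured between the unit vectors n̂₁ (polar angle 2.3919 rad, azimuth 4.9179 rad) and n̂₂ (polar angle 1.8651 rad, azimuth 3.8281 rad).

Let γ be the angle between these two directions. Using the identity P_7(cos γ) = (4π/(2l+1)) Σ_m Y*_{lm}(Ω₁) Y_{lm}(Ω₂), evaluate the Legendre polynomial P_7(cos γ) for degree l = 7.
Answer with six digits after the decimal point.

0.249371

Term-by-term m-sum for l=7 (normalisation 4π/15 = 0.837758):
  m=-7: (-0.033812, 0.004497) × (-0.034199, -0.366028) = (0.002802, 0.012222)  (running Σ = (0.002802, 0.012222))
  m=-6: (0.045422, 0.129339) × (0.233119, -0.345664) = (0.055297, 0.014451)  (running Σ = (0.058099, 0.026673))
  m=-5: (0.275202, -0.166179) × (0.026483, -0.007930) = (0.005970, -0.006583)  (running Σ = (0.064069, 0.020090))
  m=-4: (-0.312455, -0.336238) × (-0.314072, -0.131148) = (0.054036, 0.146581)  (running Σ = (0.118106, 0.166671))
  m=-3: (-0.175660, 0.247866) × (-0.070155, -0.131932) = (0.045025, 0.005786)  (running Σ = (0.163131, 0.172457))
  m=-2: (-0.140901, -0.061411) × (-0.055185, 0.275374) = (0.024687, -0.035411)  (running Σ = (0.187818, 0.137045))
  m=-1: (-0.077993, 0.374152) × (-0.147052, 0.120507) = (-0.033619, -0.064419)  (running Σ = (0.154199, 0.072627))
  m=0: (-0.041219, -0.000000) × (0.260387, 0.000000) = (-0.010733, -0.000000)  (running Σ = (0.143466, 0.072627))
  m=1: (0.077993, 0.374152) × (0.147052, 0.120507) = (-0.033619, 0.064419)  (running Σ = (0.109847, 0.137045))
  m=2: (-0.140901, 0.061411) × (-0.055185, -0.275374) = (0.024687, 0.035411)  (running Σ = (0.134534, 0.172457))
  m=3: (0.175660, 0.247866) × (0.070155, -0.131932) = (0.045025, -0.005786)  (running Σ = (0.179559, 0.166671))
  m=4: (-0.312455, 0.336238) × (-0.314072, 0.131148) = (0.054036, -0.146581)  (running Σ = (0.233596, 0.020090))
  m=5: (-0.275202, -0.166179) × (-0.026483, -0.007930) = (0.005970, 0.006583)  (running Σ = (0.239566, 0.026673))
  m=6: (0.045422, -0.129339) × (0.233119, 0.345664) = (0.055297, -0.014451)  (running Σ = (0.294863, 0.012222))
  m=7: (0.033812, 0.004497) × (0.034199, -0.366028) = (0.002802, -0.012222)  (running Σ = (0.297665, 0.000000))
Accumulated sum (0.297665, 0.000000); after 4π/(2l+1) scaling, (0.249371, 0.000000) ⇒ P_7 = 0.249371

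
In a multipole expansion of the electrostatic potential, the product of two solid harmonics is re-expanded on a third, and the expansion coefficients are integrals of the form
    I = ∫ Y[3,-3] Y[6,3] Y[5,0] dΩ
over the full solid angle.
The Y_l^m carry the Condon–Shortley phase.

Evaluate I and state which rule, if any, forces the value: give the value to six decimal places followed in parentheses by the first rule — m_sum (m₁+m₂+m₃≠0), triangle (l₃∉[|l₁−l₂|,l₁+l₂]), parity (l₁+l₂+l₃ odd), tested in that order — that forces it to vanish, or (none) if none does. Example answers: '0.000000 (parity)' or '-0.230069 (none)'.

Rules hold: Σm=0, L=14 even, 3≤5≤9.
N = 7·13·11 = 1001
Δ = 4!·2!·8!/15! = 1/675675
Racah Σ t=1..3: t=1:−1/8640 t=2:+1/2304 t=3:−1/8640 = 7/34560
⇒ 3j(3 6 5; 0 0 0)² = 7/429, sgn -1
Racah Σ t=4..4: t=4:+1/34560 = 1/34560
⇒ 3j(3 6 5; -3 3 0)² = 4/143, sgn -1
4πI² = N·(3j₀)²·(3jₘ)² = 196/429
I = +1·√(0.456876/4π) = 0.19067531
No selection rule forces the value: the integral is nonzero (none).

0.190675 (none)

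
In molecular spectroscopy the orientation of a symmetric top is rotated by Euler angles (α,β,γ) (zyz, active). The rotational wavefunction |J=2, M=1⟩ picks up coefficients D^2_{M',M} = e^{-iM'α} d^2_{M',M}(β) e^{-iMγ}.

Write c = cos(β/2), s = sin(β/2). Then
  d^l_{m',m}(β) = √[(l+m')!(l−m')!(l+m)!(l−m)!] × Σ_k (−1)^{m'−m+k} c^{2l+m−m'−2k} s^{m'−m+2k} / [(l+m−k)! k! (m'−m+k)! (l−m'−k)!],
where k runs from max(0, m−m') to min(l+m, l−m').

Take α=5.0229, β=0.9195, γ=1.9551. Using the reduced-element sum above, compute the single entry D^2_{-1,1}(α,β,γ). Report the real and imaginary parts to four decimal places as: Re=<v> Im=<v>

D^2_{-1,1}(5.0229,0.9195,1.9551) = e^{-i·-1·5.0229}·d^2_{-1,1}(0.9195)·e^{-i·1·1.9551}. Compute d first:
With c≡cos(β/2)=0.896163 and s≡sin(β/2)=0.443724, N=[1·6·6·1]^{1/2}=6.000000
Admissible k: 2..3 (factorial args all ≥0)
  k=2: (−1)^0·6.0000/(2)·0.8962^2·0.4437^2 = +0.474375
  k=3: (−1)^1·6.0000/(6)·0.8962^0·0.4437^4 = -0.038766
d^2_{-1,1}(0.9195) = +0.474375 -0.038766 = +0.435609
D = (+0.305545-0.952178i)·(+0.435609)·(-0.374914-0.927060i) = -0.434423+0.032116i

Re=-0.4344 Im=0.0321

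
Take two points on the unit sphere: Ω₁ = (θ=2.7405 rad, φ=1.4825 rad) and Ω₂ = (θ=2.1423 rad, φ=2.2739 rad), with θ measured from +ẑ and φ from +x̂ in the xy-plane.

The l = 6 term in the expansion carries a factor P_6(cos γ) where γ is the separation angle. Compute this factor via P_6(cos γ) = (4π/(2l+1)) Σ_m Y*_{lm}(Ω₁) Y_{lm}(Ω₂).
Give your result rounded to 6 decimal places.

Addition theorem: P_6(cos γ) = (4π/13) Σ_m Y*_{lm}(Ω₁) Y_{lm}(Ω₂), m = −6…6:
  m=-6: (-0.001476, 0.000865) × (0.081059, -0.150601) = (0.000011, 0.000292)  (running Σ = (0.000011, 0.000292))
  m=-5: (-0.005972, -0.012636) × (-0.139173, -0.354683) = (-0.003651, 0.003877)  (running Σ = (-0.003640, 0.004169))
  m=-4: (0.064740, -0.023866) × (-0.374814, -0.128039) = (-0.027321, 0.000656)  (running Σ = (-0.030961, 0.004825))
  m=-3: (0.059082, 0.217802) × (-0.039283, 0.023468) = (-0.007432, -0.007169)  (running Σ = (-0.038394, -0.002344))
  m=-2: (-0.461863, 0.082420) × (0.054421, -0.327654) = (0.001870, 0.155817)  (running Σ = (-0.036523, 0.153473))
  m=-1: (-0.042820, -0.483697) × (-0.115418, -0.136169) = (-0.060922, 0.061658)  (running Σ = (-0.097445, 0.215130))
  m=0: (-0.104487, -0.000000) × (0.288713, 0.000000) = (-0.030167, -0.000000)  (running Σ = (-0.127612, 0.215130))
  m=1: (0.042820, -0.483697) × (0.115418, -0.136169) = (-0.060922, -0.061658)  (running Σ = (-0.188534, 0.153473))
  m=2: (-0.461863, -0.082420) × (0.054421, 0.327654) = (0.001870, -0.155817)  (running Σ = (-0.186664, -0.002344))
  m=3: (-0.059082, 0.217802) × (0.039283, 0.023468) = (-0.007432, 0.007169)  (running Σ = (-0.194096, 0.004825))
  m=4: (0.064740, 0.023866) × (-0.374814, 0.128039) = (-0.027321, -0.000656)  (running Σ = (-0.221417, 0.004169))
  m=5: (0.005972, -0.012636) × (0.139173, -0.354683) = (-0.003651, -0.003877)  (running Σ = (-0.225068, 0.000292))
  m=6: (-0.001476, -0.000865) × (0.081059, 0.150601) = (0.000011, -0.000292)  (running Σ = (-0.225058, -0.000000))
Accumulated sum (-0.225058, -0.000000); after 4π/(2l+1) scaling, (-0.217550, -0.000000) ⇒ P_6 = -0.217550

-0.217550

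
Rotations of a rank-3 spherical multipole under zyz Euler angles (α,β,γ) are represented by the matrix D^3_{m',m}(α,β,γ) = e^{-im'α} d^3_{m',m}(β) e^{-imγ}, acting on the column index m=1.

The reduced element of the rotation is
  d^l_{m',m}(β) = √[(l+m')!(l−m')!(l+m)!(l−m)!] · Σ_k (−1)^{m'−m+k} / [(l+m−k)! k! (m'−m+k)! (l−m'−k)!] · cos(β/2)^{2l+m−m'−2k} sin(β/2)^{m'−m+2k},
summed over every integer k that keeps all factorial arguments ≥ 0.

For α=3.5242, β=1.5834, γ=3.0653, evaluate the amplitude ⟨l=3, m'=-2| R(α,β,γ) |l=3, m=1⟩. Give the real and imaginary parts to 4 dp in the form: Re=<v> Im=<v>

Re=-0.2566 Im=-0.2872

D^3_{-2,1}(3.5242,1.5834,3.0653) = e^{-i·-2·3.5242}·d^3_{-2,1}(1.5834)·e^{-i·1·3.0653}. Compute d first:
c=cos(1.583400/2)=0.702637, s=sin(1.583400/2)=0.711549; N=√[1·120·24·2]=75.894664
The bounds max(0,m−m')=3 and min(l+m,l−m')=4 give 2 terms
  k=3: (−1)^0·75.8947/(12)·0.7026^3·0.7115^3 = +0.790381
  k=4: (−1)^1·75.8947/(24)·0.7026^1·0.7115^5 = -0.405279
d^3_{-2,1}(1.5834) = +0.790381 -0.405279 = +0.385102
Phases: e^{-i·(-2)·3.5242}=+0.721234+0.692692i, e^{-i·(1)·3.0653}=-0.997091-0.076219i ⇒ D=-0.256609-0.287151i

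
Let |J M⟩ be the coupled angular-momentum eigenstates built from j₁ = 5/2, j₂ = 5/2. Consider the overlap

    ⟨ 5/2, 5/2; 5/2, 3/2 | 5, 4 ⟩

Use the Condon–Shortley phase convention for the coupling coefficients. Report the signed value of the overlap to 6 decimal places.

+√(1/2) ≈ +0.707107

√[11·0!5!5!/11! · 5!0!4!1!9!1!] = √(4147200)
  +(−1)^0/∏(0,0,0,4,5,1)! = 1/2880  (running 1/2880)
⟨..|..⟩ = √(4147200)·(1/2880) = +0.707107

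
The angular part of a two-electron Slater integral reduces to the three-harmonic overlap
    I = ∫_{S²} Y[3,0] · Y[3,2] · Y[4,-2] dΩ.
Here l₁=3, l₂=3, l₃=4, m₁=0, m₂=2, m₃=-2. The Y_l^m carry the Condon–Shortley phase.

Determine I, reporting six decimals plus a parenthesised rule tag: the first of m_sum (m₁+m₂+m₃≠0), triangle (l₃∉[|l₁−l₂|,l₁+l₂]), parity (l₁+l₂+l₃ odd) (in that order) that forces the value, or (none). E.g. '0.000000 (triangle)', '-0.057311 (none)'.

m-sum 0 ✓  L=10 even ✓  0≤4≤6 ✓
Π(2lᵢ+1) = 7×7×9 = 441
triangle coeff Δ(3,3,4) = 1/34650
Σ_t [0,2]: t=0:+1/72 t=1:−1/16 t=2:+1/72 = -5/144
(3j)²=2/77 [(3 3 4; 0 0 0)], sign=-1
Σ_t [1,2]: t=1:−1/96 t=2:+1/72 = 1/288
(3j)²=1/462 [(3 3 4; 0 2 -2)], sign=+1
⇒ 4πI² = 3/121
I = (-1)√(3/121/(4π)) = -0.04441841
No selection rule forces the value: the integral is nonzero (none).

-0.044418 (none)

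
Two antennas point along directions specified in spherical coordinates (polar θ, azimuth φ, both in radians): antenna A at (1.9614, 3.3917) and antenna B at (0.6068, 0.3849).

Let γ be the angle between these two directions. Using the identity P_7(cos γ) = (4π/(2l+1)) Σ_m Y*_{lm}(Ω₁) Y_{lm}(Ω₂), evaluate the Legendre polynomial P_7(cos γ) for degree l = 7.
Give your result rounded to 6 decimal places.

Addition theorem: P_7(cos γ) = (4π/15) Σ_m Y*_{lm}(Ω₁) Y_{lm}(Ω₂), m = −7…7:
  m=-7: Y*=(0.051732, -0.284362)  Y=(-0.008840, -0.004241)  product (-0.001663, 0.002294)
  m=-6: Y*=(-0.031213, -0.444204)  Y=(-0.035579, -0.039075)  product (-0.016247, 0.017024)
  m=-5: Y*=(-0.069076, -0.208264)  Y=(-0.059566, -0.161323)  product (-0.029483, 0.023549)
  m=-4: Y*=(0.123026, 0.191782)  Y=(0.011478, -0.367800)  product (0.071950, -0.043048)
  m=-3: Y*=(0.227943, 0.212488)  Y=(0.195539, -0.442497)  product (0.138597, -0.059315)
  m=-2: Y*=(-0.092016, -0.050294)  Y=(0.176754, -0.171324)  product (-0.024881, 0.006875)
  m=-1: Y*=(-0.313303, -0.080035)  Y=(-0.252552, 0.102310)  product (0.087314, -0.011841)
  m=+0: Y*=(0.067389, -0.000000)  Y=(-0.346633, 0.000000)  product (-0.023359, 0.000000)
  m=+1: Y*=(0.313303, -0.080035)  Y=(0.252552, 0.102310)  product (0.087314, 0.011841)
  m=+2: Y*=(-0.092016, 0.050294)  Y=(0.176754, 0.171324)  product (-0.024881, -0.006875)
  m=+3: Y*=(-0.227943, 0.212488)  Y=(-0.195539, -0.442497)  product (0.138597, 0.059315)
  m=+4: Y*=(0.123026, -0.191782)  Y=(0.011478, 0.367800)  product (0.071950, 0.043048)
  m=+5: Y*=(0.069076, -0.208264)  Y=(0.059566, -0.161323)  product (-0.029483, -0.023549)
  m=+6: Y*=(-0.031213, 0.444204)  Y=(-0.035579, 0.039075)  product (-0.016247, -0.017024)
  m=+7: Y*=(-0.051732, -0.284362)  Y=(0.008840, -0.004241)  product (-0.001663, -0.002294)
Σ over m = (0.427814, -0.000000); ×(4π/15) → (0.358405, -0.000000). Real part: 0.358405

0.358405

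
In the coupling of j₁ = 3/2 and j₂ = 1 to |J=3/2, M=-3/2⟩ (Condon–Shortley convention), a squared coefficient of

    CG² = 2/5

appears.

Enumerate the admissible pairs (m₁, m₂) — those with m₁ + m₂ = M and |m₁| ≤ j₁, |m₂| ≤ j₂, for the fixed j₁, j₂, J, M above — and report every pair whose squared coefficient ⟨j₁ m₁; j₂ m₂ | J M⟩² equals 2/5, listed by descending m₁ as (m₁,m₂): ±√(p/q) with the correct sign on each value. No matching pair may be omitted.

Admissible pairs with m₁+m₂ = M = -3/2: (-3/2,0), (-1/2,-1)
  (m₁,m₂)=(-1/2,-1): CG² = 2/5, CG = +√(2/5)   ← matches the target
  (m₁,m₂)=(-3/2,0): CG² = 3/5, CG = −√(3/5)
Pairs with CG² = 2/5: (-1/2,-1): +√(2/5)

(-1/2,-1): +√(2/5)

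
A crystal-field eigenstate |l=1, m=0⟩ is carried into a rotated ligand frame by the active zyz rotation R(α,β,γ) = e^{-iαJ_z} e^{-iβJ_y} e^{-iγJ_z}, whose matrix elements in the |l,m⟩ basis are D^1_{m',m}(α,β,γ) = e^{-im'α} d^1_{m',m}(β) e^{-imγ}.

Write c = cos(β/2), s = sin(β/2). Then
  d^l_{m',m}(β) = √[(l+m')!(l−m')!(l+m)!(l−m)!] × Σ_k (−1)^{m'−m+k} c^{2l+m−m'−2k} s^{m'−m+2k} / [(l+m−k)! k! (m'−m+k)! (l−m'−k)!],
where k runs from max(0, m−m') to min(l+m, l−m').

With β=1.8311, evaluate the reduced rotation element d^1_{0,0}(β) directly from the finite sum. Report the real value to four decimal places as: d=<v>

d^1_{0,0}(β=1.8311) via the finite sum:
With c≡cos(β/2)=0.609355 and s≡sin(β/2)=0.792898, N=[1·1·1·1]^{1/2}=1.000000
Admissible k: 0..1 (factorial args all ≥0)
  k=0: (−1)^0·1.0000/(1)·0.6094^2·0.7929^0 = +0.371313
  k=1: (−1)^1·1.0000/(1)·0.6094^0·0.7929^2 = -0.628687
d^1_{0,0}(1.8311) = +0.371313 -0.628687 = -0.257374

d=-0.2574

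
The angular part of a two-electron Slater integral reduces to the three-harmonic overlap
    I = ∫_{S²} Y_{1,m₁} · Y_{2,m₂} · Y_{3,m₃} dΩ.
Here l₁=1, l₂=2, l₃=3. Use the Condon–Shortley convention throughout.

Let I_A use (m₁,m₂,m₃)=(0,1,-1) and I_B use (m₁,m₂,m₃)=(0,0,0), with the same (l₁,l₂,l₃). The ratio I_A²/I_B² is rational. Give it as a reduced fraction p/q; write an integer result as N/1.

l's match ⇒ only the (l;m) 3-j factors differ between A and B.
A: triangle coeff Δ(1,2,3) = 1/105; Σ_t [0,0]: t=0:+1/6 = 1/6; (3j)²=8/105 [(1 2 3; 0 1 -1)], sign=+1
B: triangle coeff Δ(1,2,3) = 1/105; Σ_t [0,0]: t=0:+1/4 = 1/4; (3j)²=3/35 [(1 2 3; 0 0 0)], sign=-1
I_A²/I_B² = (8/105)/(3/35) = 8/9

8/9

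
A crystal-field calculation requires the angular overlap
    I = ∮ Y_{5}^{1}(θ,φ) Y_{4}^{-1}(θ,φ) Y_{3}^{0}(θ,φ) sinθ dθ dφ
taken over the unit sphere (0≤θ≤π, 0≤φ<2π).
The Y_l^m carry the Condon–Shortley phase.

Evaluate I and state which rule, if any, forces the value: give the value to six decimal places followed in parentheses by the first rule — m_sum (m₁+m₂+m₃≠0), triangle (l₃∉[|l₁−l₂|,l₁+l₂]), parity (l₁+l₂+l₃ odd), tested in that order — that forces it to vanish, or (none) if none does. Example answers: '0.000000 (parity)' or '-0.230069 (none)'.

-0.115089 (none)

Rules hold: Σm=0, L=12 even, 1≤3≤9.
N = 11·9·7 = 693
Δ = 6!·4!·2!/13! = 1/180180
Racah Σ t=2..4: t=2:+1/576 t=3:−1/144 t=4:+1/576 = -1/288
⇒ 3j(5 4 3; 0 0 0)² = 20/1001, sgn +1
Racah Σ t=1..3: t=1:−1/1440 t=2:+1/192 t=3:−1/432 = 19/8640
⇒ 3j(5 4 3; 1 -1 0)² = 361/30030, sgn -1
4πI² = N·(3j₀)²·(3jₘ)² = 2166/13013
I = -1·√(0.166449/4π) = -0.11508947
No selection rule forces the value: the integral is nonzero (none).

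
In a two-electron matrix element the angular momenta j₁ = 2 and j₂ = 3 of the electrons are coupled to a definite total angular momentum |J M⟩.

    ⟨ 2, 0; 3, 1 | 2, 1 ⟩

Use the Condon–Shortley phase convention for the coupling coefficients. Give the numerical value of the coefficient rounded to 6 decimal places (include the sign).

j₁+j₂−J=3  J+j₁−j₂=1  J−j₁+j₂=3  j₁+j₂+J+1=8
(j₁±m₁, j₂±m₂, J±M) = (2,2,4,2,3,1)
P² = 36/7
sum k=1..2:
  [1] −1/12 = -1/12
  [2] +1/4 = 1/4
S = 1/6
C² = P²·S² = 1/7 ; C = +0.377964

+0.377964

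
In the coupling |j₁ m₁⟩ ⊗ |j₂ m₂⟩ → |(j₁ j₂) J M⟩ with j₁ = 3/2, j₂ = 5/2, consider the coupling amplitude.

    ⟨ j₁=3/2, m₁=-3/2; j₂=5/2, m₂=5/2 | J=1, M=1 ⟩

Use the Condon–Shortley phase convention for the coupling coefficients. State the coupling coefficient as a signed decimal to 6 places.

j₁+j₂−J=3  J+j₁−j₂=0  J−j₁+j₂=2  j₁+j₂+J+1=6
(j₁±m₁, j₂±m₂, J±M) = (0,3,5,0,2,0)
P² = 72
sum k=3..3:
  [3] −1/12 = -1/12
S = -1/12
C² = P²·S² = 1/2 ; C = -0.707107

−√(1/2) ≈ -0.707107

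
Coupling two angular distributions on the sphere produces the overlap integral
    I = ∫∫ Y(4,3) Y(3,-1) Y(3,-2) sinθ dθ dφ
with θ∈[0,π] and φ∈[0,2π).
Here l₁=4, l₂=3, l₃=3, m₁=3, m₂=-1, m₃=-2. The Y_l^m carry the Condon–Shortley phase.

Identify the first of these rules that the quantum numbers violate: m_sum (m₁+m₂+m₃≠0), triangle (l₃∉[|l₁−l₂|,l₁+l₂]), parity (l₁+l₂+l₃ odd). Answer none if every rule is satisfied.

Σmᵢ = 0  ✓
l₃∈[|l₁−l₂|,l₁+l₂]=[1,7], have l₃=3  ✓
Σlᵢ = 10 ⇒ even  ✓

none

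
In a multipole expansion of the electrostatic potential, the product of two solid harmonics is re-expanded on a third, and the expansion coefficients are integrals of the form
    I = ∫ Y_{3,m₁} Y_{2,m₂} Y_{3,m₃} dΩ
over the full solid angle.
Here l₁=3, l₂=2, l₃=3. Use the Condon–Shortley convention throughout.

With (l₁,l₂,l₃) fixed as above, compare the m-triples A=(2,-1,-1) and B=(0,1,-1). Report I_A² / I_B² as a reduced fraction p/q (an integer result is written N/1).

Same 3,2,3: normalisation and zero-m 3j drop out of the ratio.
A: Δ: 2! 4! 2! / 9! → 1/3780; sum: t=0:+1/12 t=1:−1/48 = 1/16; 3j²(3 2 3; 2 -1 -1) = Δ·Π!·Σ² = 1/28  (sign +1)
B: Δ: 2! 4! 2! / 9! → 1/3780; sum: t=1:−1/8 t=2:+1/12 = -1/24; 3j²(3 2 3; 0 1 -1) = Δ·Π!·Σ² = 1/210  (sign -1)
I_A²/I_B² = (1/28)/(1/210) = 15/2

15/2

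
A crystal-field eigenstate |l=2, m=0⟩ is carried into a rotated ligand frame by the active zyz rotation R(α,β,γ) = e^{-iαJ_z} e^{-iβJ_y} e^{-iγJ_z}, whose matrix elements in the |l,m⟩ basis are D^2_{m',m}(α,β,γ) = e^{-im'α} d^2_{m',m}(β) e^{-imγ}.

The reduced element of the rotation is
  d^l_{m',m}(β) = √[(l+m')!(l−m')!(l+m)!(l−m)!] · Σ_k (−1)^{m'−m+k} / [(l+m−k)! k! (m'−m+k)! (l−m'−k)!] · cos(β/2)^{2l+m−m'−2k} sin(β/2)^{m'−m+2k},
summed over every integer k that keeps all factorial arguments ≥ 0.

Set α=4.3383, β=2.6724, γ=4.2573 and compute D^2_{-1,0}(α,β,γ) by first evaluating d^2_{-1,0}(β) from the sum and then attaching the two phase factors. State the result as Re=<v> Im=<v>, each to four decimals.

Re=0.1805 Im=0.4598

D^2_{-1,0}(4.3383,2.6724,4.2573) = e^{-i·-1·4.3383}·d^2_{-1,0}(2.6724)·e^{-i·0·4.2573}. Compute d first:
With c≡cos(β/2)=0.232450 and s≡sin(β/2)=0.972608, N=[1·6·2·2]^{1/2}=4.898979
k∈{1,2} keeps every argument non-negative
  k=1: (−1)^0·4.8990/(2)·0.2325^3·0.9726^1 = +0.029923
  k=2: (−1)^1·4.8990/(2)·0.2325^1·0.9726^3 = -0.523865
d^2_{-1,0}(2.6724) = +0.029923 -0.523865 = -0.493942
Attach z-rotation phases: D = e^{-i(-1)(4.3383)}·(-0.493942)·e^{-i(0)(4.2573)} = +0.180499+0.459782i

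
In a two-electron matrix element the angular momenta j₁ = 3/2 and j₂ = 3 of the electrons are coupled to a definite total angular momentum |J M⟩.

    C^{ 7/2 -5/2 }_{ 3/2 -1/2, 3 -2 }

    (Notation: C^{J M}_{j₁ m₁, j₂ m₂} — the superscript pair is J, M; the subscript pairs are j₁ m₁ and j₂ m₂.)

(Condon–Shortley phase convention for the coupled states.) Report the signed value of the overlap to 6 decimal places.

√[8·1!2!5!/9! · 1!2!1!5!1!6!] = √(6400/7)
  +(−1)^0/∏(0,1,2,1,0,4)! = 1/48  (running 1/48)
  +(−1)^1/∏(1,0,1,0,1,5)! = -1/120  (running 1/80)
⟨..|..⟩ = √(6400/7)·(1/80) = +0.377964

+√(1/7) = +0.377964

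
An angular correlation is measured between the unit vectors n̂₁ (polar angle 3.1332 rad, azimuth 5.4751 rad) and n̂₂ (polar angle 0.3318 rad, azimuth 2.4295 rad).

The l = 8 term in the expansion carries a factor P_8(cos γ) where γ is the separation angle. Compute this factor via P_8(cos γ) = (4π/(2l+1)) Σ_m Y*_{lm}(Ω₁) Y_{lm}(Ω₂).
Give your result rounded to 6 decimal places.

-0.165966

Summing Y*_{l m}(θ₁,φ₁)·Y_{l m}(θ₂,φ₂) over m ∈ [−8, 8]; prefactor 4π/(2·8+1) = 0.739198:
  [-8]  conj(Y_{8,-8})(Ω₁) = +0.000000-0.000000i ; Y_{8,-8}(Ω₂) = +0.000054-0.000036i ; Δ = +0.000000-0.000000i
  [-7]  conj(Y_{8,-7})(Ω₁) = -0.000000-0.000000i ; Y_{8,-7}(Ω₂) = -0.000204+0.000731i ; Δ = +0.000000-0.000000i
  [-6]  conj(Y_{8,-6})(Ω₁) = +0.000000+0.000000i ; Y_{8,-6}(Ω₂) = -0.002376-0.005049i ; Δ = +0.000000-0.000000i
  [-5]  conj(Y_{8,-5})(Ω₁) = +0.000000-0.000000i ; Y_{8,-5}(Ω₂) = +0.026811+0.011937i ; Δ = +0.000000-0.000000i
  [-4]  conj(Y_{8,-4})(Ω₁) = -0.000000+0.000000i ; Y_{8,-4}(Ω₂) = -0.108284+0.032694i ; Δ = +0.000000-0.000000i
  [-3]  conj(Y_{8,-3})(Ω₁) = +0.000006+0.000005i ; Y_{8,-3}(Ω₂) = +0.167040-0.263216i ; Δ = +0.000002-0.000001i
  [-2]  conj(Y_{8,-2})(Ω₁) = -0.000033-0.000726i ; Y_{8,-2}(Ω₂) = +0.081868+0.554397i ; Δ = +0.000400-0.000078i
  [-1]  conj(Y_{8,-1})(Ω₁) = -0.028595+0.029923i ; Y_{8,-1}(Ω₂) = -0.359524-0.310331i ; Δ = +0.019566-0.001884i
  [+0]  conj(Y_{8,0})(Ω₁) = +1.161632-0.000000i ; Y_{8,0}(Ω₂) = -0.227662+0.000000i ; Δ = -0.264460+0.000000i
  [+1]  conj(Y_{8,1})(Ω₁) = +0.028595+0.029923i ; Y_{8,1}(Ω₂) = +0.359524-0.310331i ; Δ = +0.019566+0.001884i
  [+2]  conj(Y_{8,2})(Ω₁) = -0.000033+0.000726i ; Y_{8,2}(Ω₂) = +0.081868-0.554397i ; Δ = +0.000400+0.000078i
  [+3]  conj(Y_{8,3})(Ω₁) = -0.000006+0.000005i ; Y_{8,3}(Ω₂) = -0.167040-0.263216i ; Δ = +0.000002+0.000001i
  [+4]  conj(Y_{8,4})(Ω₁) = -0.000000-0.000000i ; Y_{8,4}(Ω₂) = -0.108284-0.032694i ; Δ = +0.000000+0.000000i
  [+5]  conj(Y_{8,5})(Ω₁) = -0.000000-0.000000i ; Y_{8,5}(Ω₂) = -0.026811+0.011937i ; Δ = +0.000000+0.000000i
  [+6]  conj(Y_{8,6})(Ω₁) = +0.000000-0.000000i ; Y_{8,6}(Ω₂) = -0.002376+0.005049i ; Δ = +0.000000+0.000000i
  [+7]  conj(Y_{8,7})(Ω₁) = +0.000000-0.000000i ; Y_{8,7}(Ω₂) = +0.000204+0.000731i ; Δ = +0.000000+0.000000i
  [+8]  conj(Y_{8,8})(Ω₁) = +0.000000+0.000000i ; Y_{8,8}(Ω₂) = +0.000054+0.000036i ; Δ = +0.000000+0.000000i
Σ over m = -0.224522+0.000000i; ×(4π/17) → -0.165966+0.000000i. Real part: -0.165966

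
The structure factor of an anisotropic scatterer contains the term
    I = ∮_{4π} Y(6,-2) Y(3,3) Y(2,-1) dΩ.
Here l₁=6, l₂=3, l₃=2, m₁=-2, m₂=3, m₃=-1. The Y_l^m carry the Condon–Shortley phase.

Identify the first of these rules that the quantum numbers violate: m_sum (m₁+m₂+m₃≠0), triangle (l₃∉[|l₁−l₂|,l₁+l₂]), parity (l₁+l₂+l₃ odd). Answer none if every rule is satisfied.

triangle

azimuthal sum: -2 + 3 − 1 = 0  ✓
l₃ must lie in [3,9]; have l₃=2  ✗
L = 6 + 3 + 2 = 11 (odd)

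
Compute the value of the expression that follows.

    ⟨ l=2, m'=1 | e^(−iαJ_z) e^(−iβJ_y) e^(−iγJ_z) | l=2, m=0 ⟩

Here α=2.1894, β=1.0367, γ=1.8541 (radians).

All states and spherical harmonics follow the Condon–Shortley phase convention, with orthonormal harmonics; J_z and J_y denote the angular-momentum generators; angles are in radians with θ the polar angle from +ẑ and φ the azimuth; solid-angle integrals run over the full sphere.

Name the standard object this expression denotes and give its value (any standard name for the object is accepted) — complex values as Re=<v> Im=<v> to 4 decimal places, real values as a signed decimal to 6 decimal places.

This is a Wigner D-matrix element — the rotation-matrix element ⟨l m'| R(α,β,γ) |l m⟩ in the angular-momentum basis.
Split into d^2_{1,0}(β=1.0367) × two z-phases.
Half-angle: c=0.868638, s=0.495448. N=√(6·1·2·2)=4.898979
The bounds max(0,m−m')=0 and min(l+m,l−m')=1 give 2 terms
  k=0: (−1)^1·4.8990/(2)·0.8686^3·0.4954^1 = -0.795407
  k=1: (−1)^2·4.8990/(2)·0.8686^1·0.4954^3 = +0.258766
d^2_{1,0}(1.0367) = -0.795407 +0.258766 = -0.536641
D = (-0.579898-0.814689i)·(-0.536641)·(+1.000000+0.000000i) = +0.311197+0.437196i

Wigner D-matrix element, Re=0.3112 Im=0.4372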